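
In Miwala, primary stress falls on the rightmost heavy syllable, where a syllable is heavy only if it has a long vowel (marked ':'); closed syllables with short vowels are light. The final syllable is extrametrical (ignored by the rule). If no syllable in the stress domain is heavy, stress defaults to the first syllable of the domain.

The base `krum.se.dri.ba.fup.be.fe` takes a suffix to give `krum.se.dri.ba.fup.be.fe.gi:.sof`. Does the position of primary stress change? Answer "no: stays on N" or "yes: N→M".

Base `krum.se.dri.ba.fup.be.fe` (7 syllables):
  The final syllable (7, fe) is extrametrical; the stress domain is syllables 1–6.
  Weights: 1 krum L, 2 se L, 3 dri L, 4 ba L, 5 fup L, 6 be L.
  No heavy syllable in the domain; default to the first syllable of the domain = syllable 1.
  → primary stress on syllable 1.
Suffixed `krum.se.dri.ba.fup.be.fe.gi:.sof` (9 syllables):
  The final syllable (9, sof) is extrametrical; the stress domain is syllables 1–8.
  Weights: 1 krum L, 2 se L, 3 dri L, 4 ba L, 5 fup L, 6 be L, 7 fe L, 8 gi: H.
  Heavy syllables in the domain: 8. The rightmost is syllable 8 (gi:).
  → primary stress on syllable 8.

yes: 1→8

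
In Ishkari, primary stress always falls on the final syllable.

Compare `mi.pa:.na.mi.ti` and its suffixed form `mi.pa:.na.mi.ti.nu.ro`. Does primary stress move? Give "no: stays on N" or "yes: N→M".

Base `mi.pa:.na.mi.ti` (5 syllables):
  The word has 5 syllables; the final syllable is syllable 5 (ti).
  → primary stress on syllable 5.
Suffixed `mi.pa:.na.mi.ti.nu.ro` (7 syllables):
  The word has 7 syllables; the final syllable is syllable 7 (ro).
  → primary stress on syllable 7.

yes: 5→7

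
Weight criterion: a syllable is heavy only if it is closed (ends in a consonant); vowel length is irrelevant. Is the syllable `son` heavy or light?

heavy

`son`: short vowel, closed (coda /n/). Closed (coda /n/) → heavy.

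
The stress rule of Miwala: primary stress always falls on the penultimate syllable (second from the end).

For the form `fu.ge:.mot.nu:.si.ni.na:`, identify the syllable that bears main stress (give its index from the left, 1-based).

The word has 7 syllables; the penultimate syllable (second from the end) is syllable 6 (ni).
Primary stress: syllable 6 → fu.ge:.mot.nu:.si.ˈni.na:.

6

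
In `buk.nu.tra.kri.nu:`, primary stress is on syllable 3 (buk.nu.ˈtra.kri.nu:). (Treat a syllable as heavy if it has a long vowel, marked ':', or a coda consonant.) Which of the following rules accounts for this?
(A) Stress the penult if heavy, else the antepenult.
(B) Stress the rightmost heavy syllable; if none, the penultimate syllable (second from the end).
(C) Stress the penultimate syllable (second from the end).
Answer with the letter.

A

Rule A → syllable 3 ✓.
Rule B → syllable 5 (observed: 3).
Rule C → syllable 4 (observed: 3).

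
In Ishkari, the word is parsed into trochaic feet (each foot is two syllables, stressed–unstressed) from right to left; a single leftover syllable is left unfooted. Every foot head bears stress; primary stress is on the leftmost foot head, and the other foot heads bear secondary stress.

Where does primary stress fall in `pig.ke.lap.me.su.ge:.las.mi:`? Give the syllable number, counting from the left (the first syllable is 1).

1

Parse right to left into trochaic (ˈσσ) feet: (ˈpig.ke) (ˈlap.me) (ˈsu.ge:) (ˈlas.mi:).
Foot heads (stressed positions): 1, 3, 5, 7.
End Rule Leftmost: primary stress on the leftmost head = syllable 1.
Primary stress: syllable 1 → ˈpig.ke.lap.me.su.ge:.las.mi:.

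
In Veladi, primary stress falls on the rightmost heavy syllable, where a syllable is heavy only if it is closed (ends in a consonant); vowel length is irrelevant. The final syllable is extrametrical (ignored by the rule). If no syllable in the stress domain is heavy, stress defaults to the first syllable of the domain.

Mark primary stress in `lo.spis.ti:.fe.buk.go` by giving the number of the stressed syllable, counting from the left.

The final syllable (6, go) is extrametrical; the stress domain is syllables 1–5.
Weights: 1 lo L, 2 spis H, 3 ti: L, 4 fe L, 5 buk H.
Heavy syllables in the domain: 2, 5. The rightmost is syllable 5 (buk).
Primary stress: syllable 5 → lo.spis.ti:.fe.ˈbuk.go.

5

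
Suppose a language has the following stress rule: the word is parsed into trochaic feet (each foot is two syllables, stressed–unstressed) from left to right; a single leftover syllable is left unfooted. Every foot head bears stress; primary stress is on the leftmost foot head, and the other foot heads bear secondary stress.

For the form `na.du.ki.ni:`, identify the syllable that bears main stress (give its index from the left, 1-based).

Parse left to right into trochaic (ˈσσ) feet: (ˈna.du) (ˈki.ni:).
Foot heads (stressed positions): 1, 3.
End Rule Leftmost: primary stress on the leftmost head = syllable 1.
Primary stress: syllable 1 → ˈna.du.ki.ni:.

1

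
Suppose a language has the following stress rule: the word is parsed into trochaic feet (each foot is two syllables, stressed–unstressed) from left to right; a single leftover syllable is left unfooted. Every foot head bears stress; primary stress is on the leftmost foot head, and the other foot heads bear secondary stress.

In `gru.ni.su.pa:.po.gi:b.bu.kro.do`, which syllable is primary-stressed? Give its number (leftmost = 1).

1

Parse left to right into trochaic (ˈσσ) feet: (ˈgru.ni) (ˈsu.pa:) (ˈpo.gi:b) (ˈbu.kro) do. Syllable 9 is left unfooted.
Foot heads (stressed positions): 1, 3, 5, 7.
End Rule Leftmost: primary stress on the leftmost head = syllable 1.
Primary stress: syllable 1 → ˈgru.ni.su.pa:.po.gi:b.bu.kro.do.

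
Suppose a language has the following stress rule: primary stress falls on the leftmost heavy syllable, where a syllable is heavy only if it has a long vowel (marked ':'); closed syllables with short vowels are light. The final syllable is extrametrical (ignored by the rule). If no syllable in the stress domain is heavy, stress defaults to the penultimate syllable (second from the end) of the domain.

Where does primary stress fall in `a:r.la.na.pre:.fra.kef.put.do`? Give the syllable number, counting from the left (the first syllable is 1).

The final syllable (8, do) is extrametrical; the stress domain is syllables 1–7.
Weights: 1 a:r H, 2 la L, 3 na L, 4 pre: H, 5 fra L, 6 kef L, 7 put L.
Heavy syllables in the domain: 1, 4. The leftmost is syllable 1 (a:r).
Primary stress: syllable 1 → ˈa:r.la.na.pre:.fra.kef.put.do.

1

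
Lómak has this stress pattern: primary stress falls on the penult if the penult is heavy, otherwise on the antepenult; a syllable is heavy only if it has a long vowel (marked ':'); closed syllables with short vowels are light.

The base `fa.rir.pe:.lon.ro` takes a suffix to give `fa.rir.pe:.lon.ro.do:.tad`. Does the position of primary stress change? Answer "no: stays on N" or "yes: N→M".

Base `fa.rir.pe:.lon.ro` (5 syllables):
  Weights: 3 pe: H, 4 lon L, 5 ro L.
  The penult (syllable 4, lon) is light, so stress falls on the antepenult (syllable 3, pe:).
  → primary stress on syllable 3.
Suffixed `fa.rir.pe:.lon.ro.do:.tad` (7 syllables):
  Weights: 5 ro L, 6 do: H, 7 tad L.
  The penult (syllable 6, do:) is heavy, so it takes stress.
  → primary stress on syllable 6.

yes: 3→6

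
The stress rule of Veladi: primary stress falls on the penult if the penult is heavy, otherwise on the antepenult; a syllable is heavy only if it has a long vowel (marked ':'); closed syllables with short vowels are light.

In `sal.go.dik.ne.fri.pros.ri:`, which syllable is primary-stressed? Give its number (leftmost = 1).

5

Weights: 5 fri L, 6 pros L, 7 ri: H.
The penult (syllable 6, pros) is light, so stress falls on the antepenult (syllable 5, fri).
Primary stress: syllable 5 → sal.go.dik.ne.ˈfri.pros.ri:.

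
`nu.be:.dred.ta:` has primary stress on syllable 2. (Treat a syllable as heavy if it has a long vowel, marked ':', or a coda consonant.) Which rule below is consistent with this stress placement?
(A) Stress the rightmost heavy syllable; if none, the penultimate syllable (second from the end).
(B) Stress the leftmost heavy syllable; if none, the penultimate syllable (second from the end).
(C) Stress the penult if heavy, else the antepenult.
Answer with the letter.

Rule A → syllable 4 (observed: 2).
Rule B → syllable 2 ✓.
Rule C → syllable 3 (observed: 2).

B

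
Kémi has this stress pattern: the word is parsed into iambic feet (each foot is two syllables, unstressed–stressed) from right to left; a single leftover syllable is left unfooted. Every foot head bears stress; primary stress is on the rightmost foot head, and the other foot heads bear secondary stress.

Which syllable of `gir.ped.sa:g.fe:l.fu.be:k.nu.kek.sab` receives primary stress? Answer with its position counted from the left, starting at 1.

Parse right to left into iambic (σˈσ) feet: gir (ped.ˈsa:g) (fe:l.ˈfu) (be:k.ˈnu) (kek.ˈsab). Syllable 1 is left unfooted.
Foot heads (stressed positions): 3, 5, 7, 9.
End Rule Rightmost: primary stress on the rightmost head = syllable 9.
Primary stress: syllable 9 → gir.ped.sa:g.fe:l.fu.be:k.nu.kek.ˈsab.

9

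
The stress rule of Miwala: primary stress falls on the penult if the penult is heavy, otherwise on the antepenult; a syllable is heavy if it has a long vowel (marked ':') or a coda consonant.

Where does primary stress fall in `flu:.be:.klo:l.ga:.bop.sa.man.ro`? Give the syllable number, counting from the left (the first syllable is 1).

Weights: 6 sa L, 7 man H, 8 ro L.
The penult (syllable 7, man) is heavy, so it takes stress.
Primary stress: syllable 7 → flu:.be:.klo:l.ga:.bop.sa.ˈman.ro.

7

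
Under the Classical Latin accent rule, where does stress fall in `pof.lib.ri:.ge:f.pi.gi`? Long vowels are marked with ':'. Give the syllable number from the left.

Classical Latin: stress the penult if heavy (long vowel or closed), else the antepenult.
Weights: 4 ge:f H, 5 pi L, 6 gi L.
The penult (syllable 5, pi) is light, so stress falls on the antepenult (syllable 4, ge:f).
Stress on syllable 4: pof.lib.ri:.ˈge:f.pi.gi.

4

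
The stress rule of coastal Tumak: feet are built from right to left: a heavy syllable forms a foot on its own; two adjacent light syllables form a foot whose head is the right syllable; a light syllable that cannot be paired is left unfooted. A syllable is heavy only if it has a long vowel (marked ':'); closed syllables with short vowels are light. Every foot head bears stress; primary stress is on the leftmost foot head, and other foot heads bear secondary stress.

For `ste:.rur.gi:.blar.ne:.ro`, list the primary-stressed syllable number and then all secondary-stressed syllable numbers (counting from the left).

Weights: 1 ste: H, 2 rur L, 3 gi: H, 4 blar L, 5 ne: H, 6 ro L.
Parse right to left (heavy = foot alone; LL = one foot; stranded L unfooted): (ˈste:) rur (ˈgi:) blar (ˈne:) ro.
Foot heads: 1, 3, 5.
Primary stress on the leftmost head = syllable 1.
Secondary stress on 3, 5: ˈste:.rur.ˌgi:.blar.ˌne:.ro.

primary 1, secondary 3, 5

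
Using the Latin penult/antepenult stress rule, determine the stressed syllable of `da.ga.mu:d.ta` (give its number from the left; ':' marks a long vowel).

Classical Latin: stress the penult if heavy (long vowel or closed), else the antepenult.
Weights: 2 ga L, 3 mu:d H, 4 ta L.
The penult (syllable 3, mu:d) is heavy, so it takes stress.
Stress on syllable 3: da.ga.ˈmu:d.ta.

3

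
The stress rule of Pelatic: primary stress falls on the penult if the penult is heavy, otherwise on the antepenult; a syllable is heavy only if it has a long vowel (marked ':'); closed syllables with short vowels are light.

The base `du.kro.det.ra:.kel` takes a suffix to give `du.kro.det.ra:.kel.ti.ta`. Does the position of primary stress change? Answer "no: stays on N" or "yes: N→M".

Base `du.kro.det.ra:.kel` (5 syllables):
  Weights: 3 det L, 4 ra: H, 5 kel L.
  The penult (syllable 4, ra:) is heavy, so it takes stress.
  → primary stress on syllable 4.
Suffixed `du.kro.det.ra:.kel.ti.ta` (7 syllables):
  Weights: 5 kel L, 6 ti L, 7 ta L.
  The penult (syllable 6, ti) is light, so stress falls on the antepenult (syllable 5, kel).
  → primary stress on syllable 5.

yes: 4→5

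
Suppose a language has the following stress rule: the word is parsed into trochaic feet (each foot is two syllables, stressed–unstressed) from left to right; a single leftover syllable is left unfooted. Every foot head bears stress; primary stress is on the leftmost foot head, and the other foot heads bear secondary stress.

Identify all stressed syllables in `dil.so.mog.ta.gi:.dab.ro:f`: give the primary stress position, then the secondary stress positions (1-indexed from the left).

Parse left to right into trochaic (ˈσσ) feet: (ˈdil.so) (ˈmog.ta) (ˈgi:.dab) ro:f. Syllable 7 is left unfooted.
Foot heads (stressed positions): 1, 3, 5.
End Rule Leftmost: primary stress on the leftmost head = syllable 1.
Secondary stress on 3, 5: ˈdil.so.ˌmog.ta.ˌgi:.dab.ro:f.

primary 1, secondary 3, 5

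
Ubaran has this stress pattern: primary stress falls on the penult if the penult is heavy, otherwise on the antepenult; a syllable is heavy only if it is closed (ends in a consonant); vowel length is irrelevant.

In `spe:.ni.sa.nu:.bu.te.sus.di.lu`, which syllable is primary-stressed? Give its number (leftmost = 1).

7

Weights: 7 sus H, 8 di L, 9 lu L.
The penult (syllable 8, di) is light, so stress falls on the antepenult (syllable 7, sus).
Primary stress: syllable 7 → spe:.ni.sa.nu:.bu.te.ˈsus.di.lu.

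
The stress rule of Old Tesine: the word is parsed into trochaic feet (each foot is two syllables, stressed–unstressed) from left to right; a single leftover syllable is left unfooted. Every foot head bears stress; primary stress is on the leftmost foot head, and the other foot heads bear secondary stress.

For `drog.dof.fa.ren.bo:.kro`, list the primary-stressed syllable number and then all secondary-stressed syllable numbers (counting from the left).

primary 1, secondary 3, 5

Parse left to right into trochaic (ˈσσ) feet: (ˈdrog.dof) (ˈfa.ren) (ˈbo:.kro).
Foot heads (stressed positions): 1, 3, 5.
End Rule Leftmost: primary stress on the leftmost head = syllable 1.
Secondary stress on 3, 5: ˈdrog.dof.ˌfa.ren.ˌbo:.kro.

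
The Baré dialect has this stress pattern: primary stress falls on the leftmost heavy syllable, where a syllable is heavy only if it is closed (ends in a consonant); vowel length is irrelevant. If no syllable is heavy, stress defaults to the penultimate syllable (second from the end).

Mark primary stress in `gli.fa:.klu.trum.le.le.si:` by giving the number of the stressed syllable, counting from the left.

4

Weights: 1 gli L, 2 fa: L, 3 klu L, 4 trum H, 5 le L, 6 le L, 7 si: L.
Heavy syllables in the domain: 4. The leftmost is syllable 4 (trum).
Primary stress: syllable 4 → gli.fa:.klu.ˈtrum.le.le.si:.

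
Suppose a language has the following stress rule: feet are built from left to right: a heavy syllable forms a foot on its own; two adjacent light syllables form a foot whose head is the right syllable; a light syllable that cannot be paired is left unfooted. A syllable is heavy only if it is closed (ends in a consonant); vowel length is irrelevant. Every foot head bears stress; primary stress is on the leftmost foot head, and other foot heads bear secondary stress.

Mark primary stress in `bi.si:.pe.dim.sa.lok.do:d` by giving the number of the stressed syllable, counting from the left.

2

Weights: 1 bi L, 2 si: L, 3 pe L, 4 dim H, 5 sa L, 6 lok H, 7 do:d H.
Parse left to right (heavy = foot alone; LL = one foot; stranded L unfooted): (bi.ˈsi:) pe (ˈdim) sa (ˈlok) (ˈdo:d).
Foot heads: 2, 4, 6, 7.
Primary stress on the leftmost head = syllable 2.
Primary stress: syllable 2 → bi.ˈsi:.pe.dim.sa.lok.do:d.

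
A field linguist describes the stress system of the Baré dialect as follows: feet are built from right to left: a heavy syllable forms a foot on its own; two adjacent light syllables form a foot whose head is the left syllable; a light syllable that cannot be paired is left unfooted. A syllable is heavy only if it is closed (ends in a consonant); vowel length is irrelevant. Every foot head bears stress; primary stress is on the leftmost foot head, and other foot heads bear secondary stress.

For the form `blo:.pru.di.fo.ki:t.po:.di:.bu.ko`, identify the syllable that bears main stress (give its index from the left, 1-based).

Weights: 1 blo: L, 2 pru L, 3 di L, 4 fo L, 5 ki:t H, 6 po: L, 7 di: L, 8 bu L, 9 ko L.
Parse right to left (heavy = foot alone; LL = one foot; stranded L unfooted): (ˈblo:.pru) (ˈdi.fo) (ˈki:t) (ˈpo:.di:) (ˈbu.ko).
Foot heads: 1, 3, 5, 6, 8.
Primary stress on the leftmost head = syllable 1.
Primary stress: syllable 1 → ˈblo:.pru.di.fo.ki:t.po:.di:.bu.ko.

1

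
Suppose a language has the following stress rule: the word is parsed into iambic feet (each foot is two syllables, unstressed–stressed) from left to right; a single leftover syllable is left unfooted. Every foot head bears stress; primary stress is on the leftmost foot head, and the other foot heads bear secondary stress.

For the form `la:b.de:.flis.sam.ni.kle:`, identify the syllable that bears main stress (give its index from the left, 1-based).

Parse left to right into iambic (σˈσ) feet: (la:b.ˈde:) (flis.ˈsam) (ni.ˈkle:).
Foot heads (stressed positions): 2, 4, 6.
End Rule Leftmost: primary stress on the leftmost head = syllable 2.
Primary stress: syllable 2 → la:b.ˈde:.flis.sam.ni.kle:.

2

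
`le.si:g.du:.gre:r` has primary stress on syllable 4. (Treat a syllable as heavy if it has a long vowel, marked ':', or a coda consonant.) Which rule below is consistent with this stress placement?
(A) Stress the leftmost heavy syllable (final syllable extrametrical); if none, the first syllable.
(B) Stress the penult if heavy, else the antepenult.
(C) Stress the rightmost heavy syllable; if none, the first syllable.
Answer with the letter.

C

Rule A → syllable 2 (observed: 4).
Rule B → syllable 3 (observed: 4).
Rule C → syllable 4 ✓.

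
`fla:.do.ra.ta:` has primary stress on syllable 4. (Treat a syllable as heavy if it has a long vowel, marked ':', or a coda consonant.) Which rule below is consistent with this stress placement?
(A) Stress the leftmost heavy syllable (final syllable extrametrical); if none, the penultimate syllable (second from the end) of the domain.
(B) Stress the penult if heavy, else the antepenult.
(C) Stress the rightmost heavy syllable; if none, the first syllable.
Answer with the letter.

Rule A → syllable 1 (observed: 4).
Rule B → syllable 2 (observed: 4).
Rule C → syllable 4 ✓.

C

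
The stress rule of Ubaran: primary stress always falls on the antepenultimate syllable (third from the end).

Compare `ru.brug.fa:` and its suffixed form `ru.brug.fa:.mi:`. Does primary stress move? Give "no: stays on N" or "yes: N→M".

Base `ru.brug.fa:` (3 syllables):
  The word has 3 syllables; the antepenultimate syllable (third from the end) is syllable 1 (ru).
  → primary stress on syllable 1.
Suffixed `ru.brug.fa:.mi:` (4 syllables):
  The word has 4 syllables; the antepenultimate syllable (third from the end) is syllable 2 (brug).
  → primary stress on syllable 2.

yes: 1→2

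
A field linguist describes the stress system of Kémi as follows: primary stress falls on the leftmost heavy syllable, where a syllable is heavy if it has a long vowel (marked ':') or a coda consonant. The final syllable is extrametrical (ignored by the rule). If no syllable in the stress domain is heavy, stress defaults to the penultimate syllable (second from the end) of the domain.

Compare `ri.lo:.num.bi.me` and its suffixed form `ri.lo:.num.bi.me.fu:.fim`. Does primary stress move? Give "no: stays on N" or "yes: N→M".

Base `ri.lo:.num.bi.me` (5 syllables):
  The final syllable (5, me) is extrametrical; the stress domain is syllables 1–4.
  Weights: 1 ri L, 2 lo: H, 3 num H, 4 bi L.
  Heavy syllables in the domain: 2, 3. The leftmost is syllable 2 (lo:).
  → primary stress on syllable 2.
Suffixed `ri.lo:.num.bi.me.fu:.fim` (7 syllables):
  The final syllable (7, fim) is extrametrical; the stress domain is syllables 1–6.
  Weights: 1 ri L, 2 lo: H, 3 num H, 4 bi L, 5 me L, 6 fu: H.
  Heavy syllables in the domain: 2, 3, 6. The leftmost is syllable 2 (lo:).
  → primary stress on syllable 2.

no: stays on 2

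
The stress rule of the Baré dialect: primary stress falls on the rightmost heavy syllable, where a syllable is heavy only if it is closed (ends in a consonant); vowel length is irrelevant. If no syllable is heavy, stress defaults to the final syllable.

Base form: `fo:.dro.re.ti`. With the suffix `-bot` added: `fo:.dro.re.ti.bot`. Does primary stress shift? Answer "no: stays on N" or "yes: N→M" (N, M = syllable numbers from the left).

Base `fo:.dro.re.ti` (4 syllables):
  Weights: 1 fo: L, 2 dro L, 3 re L, 4 ti L.
  No heavy syllable in the domain; default to the final syllable = syllable 4.
  → primary stress on syllable 4.
Suffixed `fo:.dro.re.ti.bot` (5 syllables):
  Weights: 1 fo: L, 2 dro L, 3 re L, 4 ti L, 5 bot H.
  Heavy syllables in the domain: 5. The rightmost is syllable 5 (bot).
  → primary stress on syllable 5.

yes: 4→5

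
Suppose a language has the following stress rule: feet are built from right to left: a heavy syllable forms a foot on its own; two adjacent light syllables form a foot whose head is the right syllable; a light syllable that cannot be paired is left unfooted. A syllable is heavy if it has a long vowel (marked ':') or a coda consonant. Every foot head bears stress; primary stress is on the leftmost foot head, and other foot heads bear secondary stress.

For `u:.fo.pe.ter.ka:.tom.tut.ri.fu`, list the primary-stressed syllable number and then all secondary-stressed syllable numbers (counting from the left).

Weights: 1 u: H, 2 fo L, 3 pe L, 4 ter H, 5 ka: H, 6 tom H, 7 tut H, 8 ri L, 9 fu L.
Parse right to left (heavy = foot alone; LL = one foot; stranded L unfooted): (ˈu:) (fo.ˈpe) (ˈter) (ˈka:) (ˈtom) (ˈtut) (ri.ˈfu).
Foot heads: 1, 3, 4, 5, 6, 7, 9.
Primary stress on the leftmost head = syllable 1.
Secondary stress on 3, 4, 5, 6, 7, 9: ˈu:.fo.ˌpe.ˌter.ˌka:.ˌtom.ˌtut.ri.ˌfu.

primary 1, secondary 3, 4, 5, 6, 7, 9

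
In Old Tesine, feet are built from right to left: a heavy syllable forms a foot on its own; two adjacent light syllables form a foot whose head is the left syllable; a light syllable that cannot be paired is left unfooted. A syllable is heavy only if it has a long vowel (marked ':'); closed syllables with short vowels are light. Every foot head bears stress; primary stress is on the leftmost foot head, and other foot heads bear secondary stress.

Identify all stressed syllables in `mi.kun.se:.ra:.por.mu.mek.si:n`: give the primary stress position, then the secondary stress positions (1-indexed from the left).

primary 1, secondary 3, 4, 6, 8

Weights: 1 mi L, 2 kun L, 3 se: H, 4 ra: H, 5 por L, 6 mu L, 7 mek L, 8 si:n H.
Parse right to left (heavy = foot alone; LL = one foot; stranded L unfooted): (ˈmi.kun) (ˈse:) (ˈra:) por (ˈmu.mek) (ˈsi:n).
Foot heads: 1, 3, 4, 6, 8.
Primary stress on the leftmost head = syllable 1.
Secondary stress on 3, 4, 6, 8: ˈmi.kun.ˌse:.ˌra:.por.ˌmu.mek.ˌsi:n.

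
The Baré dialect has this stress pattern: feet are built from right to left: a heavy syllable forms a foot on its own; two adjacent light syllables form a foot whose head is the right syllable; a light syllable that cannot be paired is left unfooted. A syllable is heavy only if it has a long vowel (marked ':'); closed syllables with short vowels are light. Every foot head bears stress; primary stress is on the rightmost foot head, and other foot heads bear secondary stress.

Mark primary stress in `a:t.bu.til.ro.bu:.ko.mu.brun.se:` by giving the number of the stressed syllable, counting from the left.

Weights: 1 a:t H, 2 bu L, 3 til L, 4 ro L, 5 bu: H, 6 ko L, 7 mu L, 8 brun L, 9 se: H.
Parse right to left (heavy = foot alone; LL = one foot; stranded L unfooted): (ˈa:t) bu (til.ˈro) (ˈbu:) ko (mu.ˈbrun) (ˈse:).
Foot heads: 1, 4, 5, 8, 9.
Primary stress on the rightmost head = syllable 9.
Primary stress: syllable 9 → a:t.bu.til.ro.bu:.ko.mu.brun.ˈse:.

9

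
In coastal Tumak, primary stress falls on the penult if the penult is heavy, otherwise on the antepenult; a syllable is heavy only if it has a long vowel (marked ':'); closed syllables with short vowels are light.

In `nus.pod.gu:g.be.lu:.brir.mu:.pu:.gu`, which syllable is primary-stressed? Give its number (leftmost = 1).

8

Weights: 7 mu: H, 8 pu: H, 9 gu L.
The penult (syllable 8, pu:) is heavy, so it takes stress.
Primary stress: syllable 8 → nus.pod.gu:g.be.lu:.brir.mu:.ˈpu:.gu.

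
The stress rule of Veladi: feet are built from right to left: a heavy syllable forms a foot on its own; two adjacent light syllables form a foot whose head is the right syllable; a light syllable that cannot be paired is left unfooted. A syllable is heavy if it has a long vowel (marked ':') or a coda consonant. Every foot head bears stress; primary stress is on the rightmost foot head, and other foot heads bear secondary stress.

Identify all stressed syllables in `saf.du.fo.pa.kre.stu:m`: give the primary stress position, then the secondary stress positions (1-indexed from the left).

Weights: 1 saf H, 2 du L, 3 fo L, 4 pa L, 5 kre L, 6 stu:m H.
Parse right to left (heavy = foot alone; LL = one foot; stranded L unfooted): (ˈsaf) (du.ˈfo) (pa.ˈkre) (ˈstu:m).
Foot heads: 1, 3, 5, 6.
Primary stress on the rightmost head = syllable 6.
Secondary stress on 1, 3, 5: ˌsaf.du.ˌfo.pa.ˌkre.ˈstu:m.

primary 6, secondary 1, 3, 5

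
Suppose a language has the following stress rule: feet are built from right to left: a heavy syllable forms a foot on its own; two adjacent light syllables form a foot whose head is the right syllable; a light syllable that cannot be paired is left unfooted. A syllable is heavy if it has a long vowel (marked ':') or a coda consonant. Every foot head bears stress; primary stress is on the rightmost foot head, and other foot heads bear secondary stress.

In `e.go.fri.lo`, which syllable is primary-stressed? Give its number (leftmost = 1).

4

Weights: 1 e L, 2 go L, 3 fri L, 4 lo L.
Parse right to left (heavy = foot alone; LL = one foot; stranded L unfooted): (e.ˈgo) (fri.ˈlo).
Foot heads: 2, 4.
Primary stress on the rightmost head = syllable 4.
Primary stress: syllable 4 → e.go.fri.ˈlo.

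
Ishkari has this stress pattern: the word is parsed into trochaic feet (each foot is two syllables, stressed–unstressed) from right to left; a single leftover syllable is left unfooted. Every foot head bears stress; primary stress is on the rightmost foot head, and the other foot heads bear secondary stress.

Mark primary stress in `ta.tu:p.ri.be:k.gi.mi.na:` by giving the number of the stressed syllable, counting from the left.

Parse right to left into trochaic (ˈσσ) feet: ta (ˈtu:p.ri) (ˈbe:k.gi) (ˈmi.na:). Syllable 1 is left unfooted.
Foot heads (stressed positions): 2, 4, 6.
End Rule Rightmost: primary stress on the rightmost head = syllable 6.
Primary stress: syllable 6 → ta.tu:p.ri.be:k.gi.ˈmi.na:.

6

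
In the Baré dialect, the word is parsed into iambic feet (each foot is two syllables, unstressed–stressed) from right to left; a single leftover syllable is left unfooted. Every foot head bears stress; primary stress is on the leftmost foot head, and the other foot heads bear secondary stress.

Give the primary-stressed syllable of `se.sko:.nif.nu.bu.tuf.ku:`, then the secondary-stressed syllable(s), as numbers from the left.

Parse right to left into iambic (σˈσ) feet: se (sko:.ˈnif) (nu.ˈbu) (tuf.ˈku:). Syllable 1 is left unfooted.
Foot heads (stressed positions): 3, 5, 7.
End Rule Leftmost: primary stress on the leftmost head = syllable 3.
Secondary stress on 5, 7: se.sko:.ˈnif.nu.ˌbu.tuf.ˌku:.

primary 3, secondary 5, 7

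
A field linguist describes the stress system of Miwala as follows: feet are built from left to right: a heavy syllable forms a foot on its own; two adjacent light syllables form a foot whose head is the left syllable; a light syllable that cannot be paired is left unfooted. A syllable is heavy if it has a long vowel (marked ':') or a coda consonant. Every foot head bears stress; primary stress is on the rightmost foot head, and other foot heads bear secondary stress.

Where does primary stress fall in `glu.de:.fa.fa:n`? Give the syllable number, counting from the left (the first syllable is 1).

Weights: 1 glu L, 2 de: H, 3 fa L, 4 fa:n H.
Parse left to right (heavy = foot alone; LL = one foot; stranded L unfooted): glu (ˈde:) fa (ˈfa:n).
Foot heads: 2, 4.
Primary stress on the rightmost head = syllable 4.
Primary stress: syllable 4 → glu.de:.fa.ˈfa:n.

4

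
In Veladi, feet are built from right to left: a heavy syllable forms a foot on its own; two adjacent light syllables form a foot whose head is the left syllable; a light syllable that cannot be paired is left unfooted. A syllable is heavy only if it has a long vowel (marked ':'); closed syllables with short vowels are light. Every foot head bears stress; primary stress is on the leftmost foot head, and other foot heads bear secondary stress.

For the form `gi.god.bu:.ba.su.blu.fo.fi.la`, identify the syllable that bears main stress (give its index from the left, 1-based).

1

Weights: 1 gi L, 2 god L, 3 bu: H, 4 ba L, 5 su L, 6 blu L, 7 fo L, 8 fi L, 9 la L.
Parse right to left (heavy = foot alone; LL = one foot; stranded L unfooted): (ˈgi.god) (ˈbu:) (ˈba.su) (ˈblu.fo) (ˈfi.la).
Foot heads: 1, 3, 4, 6, 8.
Primary stress on the leftmost head = syllable 1.
Primary stress: syllable 1 → ˈgi.god.bu:.ba.su.blu.fo.fi.la.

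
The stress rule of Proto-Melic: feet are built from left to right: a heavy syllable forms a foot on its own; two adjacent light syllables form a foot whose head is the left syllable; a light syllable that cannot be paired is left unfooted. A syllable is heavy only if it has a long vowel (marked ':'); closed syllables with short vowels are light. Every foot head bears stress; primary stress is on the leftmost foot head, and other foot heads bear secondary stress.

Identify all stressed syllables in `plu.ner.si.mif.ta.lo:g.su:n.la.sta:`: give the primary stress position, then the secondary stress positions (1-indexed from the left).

primary 1, secondary 3, 6, 7, 9

Weights: 1 plu L, 2 ner L, 3 si L, 4 mif L, 5 ta L, 6 lo:g H, 7 su:n H, 8 la L, 9 sta: H.
Parse left to right (heavy = foot alone; LL = one foot; stranded L unfooted): (ˈplu.ner) (ˈsi.mif) ta (ˈlo:g) (ˈsu:n) la (ˈsta:).
Foot heads: 1, 3, 6, 7, 9.
Primary stress on the leftmost head = syllable 1.
Secondary stress on 3, 6, 7, 9: ˈplu.ner.ˌsi.mif.ta.ˌlo:g.ˌsu:n.la.ˌsta:.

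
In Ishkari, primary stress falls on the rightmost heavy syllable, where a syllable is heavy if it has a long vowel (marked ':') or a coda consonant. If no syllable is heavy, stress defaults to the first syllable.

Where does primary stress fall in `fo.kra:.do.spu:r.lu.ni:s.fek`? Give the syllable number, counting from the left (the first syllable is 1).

7

Weights: 1 fo L, 2 kra: H, 3 do L, 4 spu:r H, 5 lu L, 6 ni:s H, 7 fek H.
Heavy syllables in the domain: 2, 4, 6, 7. The rightmost is syllable 7 (fek).
Primary stress: syllable 7 → fo.kra:.do.spu:r.lu.ni:s.ˈfek.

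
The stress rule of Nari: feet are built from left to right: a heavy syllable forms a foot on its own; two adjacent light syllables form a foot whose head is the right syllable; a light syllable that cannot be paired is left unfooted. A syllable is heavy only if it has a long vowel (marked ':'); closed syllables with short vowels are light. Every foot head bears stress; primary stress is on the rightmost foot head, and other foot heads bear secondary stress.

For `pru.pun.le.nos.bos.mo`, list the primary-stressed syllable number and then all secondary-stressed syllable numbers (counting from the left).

Weights: 1 pru L, 2 pun L, 3 le L, 4 nos L, 5 bos L, 6 mo L.
Parse left to right (heavy = foot alone; LL = one foot; stranded L unfooted): (pru.ˈpun) (le.ˈnos) (bos.ˈmo).
Foot heads: 2, 4, 6.
Primary stress on the rightmost head = syllable 6.
Secondary stress on 2, 4: pru.ˌpun.le.ˌnos.bos.ˈmo.

primary 6, secondary 2, 4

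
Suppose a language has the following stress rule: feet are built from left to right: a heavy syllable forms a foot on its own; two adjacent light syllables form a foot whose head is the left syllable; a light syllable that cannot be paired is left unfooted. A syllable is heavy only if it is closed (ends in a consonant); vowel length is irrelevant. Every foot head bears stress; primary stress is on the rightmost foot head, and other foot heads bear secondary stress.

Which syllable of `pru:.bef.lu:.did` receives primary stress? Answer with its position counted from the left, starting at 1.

Weights: 1 pru: L, 2 bef H, 3 lu: L, 4 did H.
Parse left to right (heavy = foot alone; LL = one foot; stranded L unfooted): pru: (ˈbef) lu: (ˈdid).
Foot heads: 2, 4.
Primary stress on the rightmost head = syllable 4.
Primary stress: syllable 4 → pru:.bef.lu:.ˈdid.

4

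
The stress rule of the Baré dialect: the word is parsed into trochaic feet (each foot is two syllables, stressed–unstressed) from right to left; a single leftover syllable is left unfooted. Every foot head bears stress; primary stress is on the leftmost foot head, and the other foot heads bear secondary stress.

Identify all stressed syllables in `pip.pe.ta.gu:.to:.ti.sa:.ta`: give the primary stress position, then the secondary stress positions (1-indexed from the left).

Parse right to left into trochaic (ˈσσ) feet: (ˈpip.pe) (ˈta.gu:) (ˈto:.ti) (ˈsa:.ta).
Foot heads (stressed positions): 1, 3, 5, 7.
End Rule Leftmost: primary stress on the leftmost head = syllable 1.
Secondary stress on 3, 5, 7: ˈpip.pe.ˌta.gu:.ˌto:.ti.ˌsa:.ta.

primary 1, secondary 3, 5, 7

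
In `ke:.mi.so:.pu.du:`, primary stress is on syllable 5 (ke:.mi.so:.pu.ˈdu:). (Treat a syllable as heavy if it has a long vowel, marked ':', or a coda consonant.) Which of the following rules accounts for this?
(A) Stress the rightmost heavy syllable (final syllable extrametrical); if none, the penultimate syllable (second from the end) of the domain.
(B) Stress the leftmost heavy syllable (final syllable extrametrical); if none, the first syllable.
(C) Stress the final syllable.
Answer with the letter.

Rule A → syllable 3 (observed: 5).
Rule B → syllable 1 (observed: 5).
Rule C → syllable 5 ✓.

C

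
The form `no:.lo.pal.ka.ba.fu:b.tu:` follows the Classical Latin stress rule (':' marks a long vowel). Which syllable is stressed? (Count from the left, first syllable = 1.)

6

Classical Latin: stress the penult if heavy (long vowel or closed), else the antepenult.
Weights: 5 ba L, 6 fu:b H, 7 tu: H.
The penult (syllable 6, fu:b) is heavy, so it takes stress.
Stress on syllable 6: no:.lo.pal.ka.ba.ˈfu:b.tu:.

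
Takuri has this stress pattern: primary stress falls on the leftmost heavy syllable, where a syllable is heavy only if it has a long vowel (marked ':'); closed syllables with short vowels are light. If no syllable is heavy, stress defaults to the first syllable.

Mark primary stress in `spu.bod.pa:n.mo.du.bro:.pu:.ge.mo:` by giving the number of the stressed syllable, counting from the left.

3

Weights: 1 spu L, 2 bod L, 3 pa:n H, 4 mo L, 5 du L, 6 bro: H, 7 pu: H, 8 ge L, 9 mo: H.
Heavy syllables in the domain: 3, 6, 7, 9. The leftmost is syllable 3 (pa:n).
Primary stress: syllable 3 → spu.bod.ˈpa:n.mo.du.bro:.pu:.ge.mo:.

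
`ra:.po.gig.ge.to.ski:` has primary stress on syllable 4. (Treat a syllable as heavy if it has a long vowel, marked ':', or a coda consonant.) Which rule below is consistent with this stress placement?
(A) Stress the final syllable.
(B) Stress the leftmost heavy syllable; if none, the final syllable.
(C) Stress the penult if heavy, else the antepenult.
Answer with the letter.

Rule A → syllable 6 (observed: 4).
Rule B → syllable 1 (observed: 4).
Rule C → syllable 4 ✓.

C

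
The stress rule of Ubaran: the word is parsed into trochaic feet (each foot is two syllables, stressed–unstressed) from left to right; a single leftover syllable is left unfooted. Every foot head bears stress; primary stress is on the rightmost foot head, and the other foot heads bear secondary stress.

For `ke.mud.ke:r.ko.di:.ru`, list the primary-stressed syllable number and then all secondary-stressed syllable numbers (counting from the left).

primary 5, secondary 1, 3

Parse left to right into trochaic (ˈσσ) feet: (ˈke.mud) (ˈke:r.ko) (ˈdi:.ru).
Foot heads (stressed positions): 1, 3, 5.
End Rule Rightmost: primary stress on the rightmost head = syllable 5.
Secondary stress on 1, 3: ˌke.mud.ˌke:r.ko.ˈdi:.ru.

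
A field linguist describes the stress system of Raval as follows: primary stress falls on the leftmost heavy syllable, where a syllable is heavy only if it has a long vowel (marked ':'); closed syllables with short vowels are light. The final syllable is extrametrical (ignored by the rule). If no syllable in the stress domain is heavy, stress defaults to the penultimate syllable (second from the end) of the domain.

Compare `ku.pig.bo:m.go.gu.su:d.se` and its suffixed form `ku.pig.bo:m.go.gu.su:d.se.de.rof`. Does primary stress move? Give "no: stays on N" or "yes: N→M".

Base `ku.pig.bo:m.go.gu.su:d.se` (7 syllables):
  The final syllable (7, se) is extrametrical; the stress domain is syllables 1–6.
  Weights: 1 ku L, 2 pig L, 3 bo:m H, 4 go L, 5 gu L, 6 su:d H.
  Heavy syllables in the domain: 3, 6. The leftmost is syllable 3 (bo:m).
  → primary stress on syllable 3.
Suffixed `ku.pig.bo:m.go.gu.su:d.se.de.rof` (9 syllables):
  The final syllable (9, rof) is extrametrical; the stress domain is syllables 1–8.
  Weights: 1 ku L, 2 pig L, 3 bo:m H, 4 go L, 5 gu L, 6 su:d H, 7 se L, 8 de L.
  Heavy syllables in the domain: 3, 6. The leftmost is syllable 3 (bo:m).
  → primary stress on syllable 3.

no: stays on 3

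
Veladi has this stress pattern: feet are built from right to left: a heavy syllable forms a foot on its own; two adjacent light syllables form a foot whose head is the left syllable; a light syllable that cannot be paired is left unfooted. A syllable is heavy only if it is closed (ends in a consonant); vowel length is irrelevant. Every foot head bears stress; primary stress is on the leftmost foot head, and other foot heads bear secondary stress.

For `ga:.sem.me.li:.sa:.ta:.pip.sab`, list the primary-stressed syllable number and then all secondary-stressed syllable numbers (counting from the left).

Weights: 1 ga: L, 2 sem H, 3 me L, 4 li: L, 5 sa: L, 6 ta: L, 7 pip H, 8 sab H.
Parse right to left (heavy = foot alone; LL = one foot; stranded L unfooted): ga: (ˈsem) (ˈme.li:) (ˈsa:.ta:) (ˈpip) (ˈsab).
Foot heads: 2, 3, 5, 7, 8.
Primary stress on the leftmost head = syllable 2.
Secondary stress on 3, 5, 7, 8: ga:.ˈsem.ˌme.li:.ˌsa:.ta:.ˌpip.ˌsab.

primary 2, secondary 3, 5, 7, 8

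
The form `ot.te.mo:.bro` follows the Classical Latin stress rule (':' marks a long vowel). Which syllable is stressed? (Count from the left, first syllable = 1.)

3

Classical Latin: stress the penult if heavy (long vowel or closed), else the antepenult.
Weights: 2 te L, 3 mo: H, 4 bro L.
The penult (syllable 3, mo:) is heavy, so it takes stress.
Stress on syllable 3: ot.te.ˈmo:.bro.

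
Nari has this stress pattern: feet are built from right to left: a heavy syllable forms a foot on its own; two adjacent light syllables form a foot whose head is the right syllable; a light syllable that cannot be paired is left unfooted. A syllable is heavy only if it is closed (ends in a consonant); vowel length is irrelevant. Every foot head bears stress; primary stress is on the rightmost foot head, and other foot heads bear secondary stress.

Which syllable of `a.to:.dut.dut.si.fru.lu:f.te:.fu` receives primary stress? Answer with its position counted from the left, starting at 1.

Weights: 1 a L, 2 to: L, 3 dut H, 4 dut H, 5 si L, 6 fru L, 7 lu:f H, 8 te: L, 9 fu L.
Parse right to left (heavy = foot alone; LL = one foot; stranded L unfooted): (a.ˈto:) (ˈdut) (ˈdut) (si.ˈfru) (ˈlu:f) (te:.ˈfu).
Foot heads: 2, 3, 4, 6, 7, 9.
Primary stress on the rightmost head = syllable 9.
Primary stress: syllable 9 → a.to:.dut.dut.si.fru.lu:f.te:.ˈfu.

9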